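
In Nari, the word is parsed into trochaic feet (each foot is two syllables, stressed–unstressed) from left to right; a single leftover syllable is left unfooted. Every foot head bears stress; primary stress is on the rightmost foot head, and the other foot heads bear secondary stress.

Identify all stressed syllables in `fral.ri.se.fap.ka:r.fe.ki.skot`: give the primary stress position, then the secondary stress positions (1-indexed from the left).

Parse left to right into trochaic (ˈσσ) feet: (ˈfral.ri) (ˈse.fap) (ˈka:r.fe) (ˈki.skot).
Foot heads (stressed positions): 1, 3, 5, 7.
End Rule Rightmost: primary stress on the rightmost head = syllable 7.
Secondary stress on 1, 3, 5: ˌfral.ri.ˌse.fap.ˌka:r.fe.ˈki.skot.

primary 7, secondary 1, 3, 5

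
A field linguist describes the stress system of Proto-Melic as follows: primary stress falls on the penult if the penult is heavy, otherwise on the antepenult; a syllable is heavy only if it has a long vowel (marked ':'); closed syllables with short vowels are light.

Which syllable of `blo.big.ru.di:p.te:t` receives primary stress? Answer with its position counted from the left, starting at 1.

Weights: 3 ru L, 4 di:p H, 5 te:t H.
The penult (syllable 4, di:p) is heavy, so it takes stress.
Primary stress: syllable 4 → blo.big.ru.ˈdi:p.te:t.

4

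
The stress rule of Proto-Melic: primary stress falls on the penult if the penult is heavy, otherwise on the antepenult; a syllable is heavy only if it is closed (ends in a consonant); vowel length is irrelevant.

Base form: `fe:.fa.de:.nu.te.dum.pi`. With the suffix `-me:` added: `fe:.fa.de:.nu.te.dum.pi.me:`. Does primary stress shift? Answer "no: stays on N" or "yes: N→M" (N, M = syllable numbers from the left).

Base `fe:.fa.de:.nu.te.dum.pi` (7 syllables):
  Weights: 5 te L, 6 dum H, 7 pi L.
  The penult (syllable 6, dum) is heavy, so it takes stress.
  → primary stress on syllable 6.
Suffixed `fe:.fa.de:.nu.te.dum.pi.me:` (8 syllables):
  Weights: 6 dum H, 7 pi L, 8 me: L.
  The penult (syllable 7, pi) is light, so stress falls on the antepenult (syllable 6, dum).
  → primary stress on syllable 6.

no: stays on 6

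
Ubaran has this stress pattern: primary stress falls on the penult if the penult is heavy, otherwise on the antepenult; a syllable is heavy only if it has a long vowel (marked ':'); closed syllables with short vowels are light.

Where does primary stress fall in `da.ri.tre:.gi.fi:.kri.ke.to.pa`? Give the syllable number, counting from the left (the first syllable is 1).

7

Weights: 7 ke L, 8 to L, 9 pa L.
The penult (syllable 8, to) is light, so stress falls on the antepenult (syllable 7, ke).
Primary stress: syllable 7 → da.ri.tre:.gi.fi:.kri.ˈke.to.pa.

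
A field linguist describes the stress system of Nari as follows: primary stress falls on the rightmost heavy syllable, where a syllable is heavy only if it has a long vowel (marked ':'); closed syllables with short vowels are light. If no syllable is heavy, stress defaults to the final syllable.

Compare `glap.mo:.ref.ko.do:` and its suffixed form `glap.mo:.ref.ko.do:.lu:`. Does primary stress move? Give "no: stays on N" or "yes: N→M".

Base `glap.mo:.ref.ko.do:` (5 syllables):
  Weights: 1 glap L, 2 mo: H, 3 ref L, 4 ko L, 5 do: H.
  Heavy syllables in the domain: 2, 5. The rightmost is syllable 5 (do:).
  → primary stress on syllable 5.
Suffixed `glap.mo:.ref.ko.do:.lu:` (6 syllables):
  Weights: 1 glap L, 2 mo: H, 3 ref L, 4 ko L, 5 do: H, 6 lu: H.
  Heavy syllables in the domain: 2, 5, 6. The rightmost is syllable 6 (lu:).
  → primary stress on syllable 6.

yes: 5→6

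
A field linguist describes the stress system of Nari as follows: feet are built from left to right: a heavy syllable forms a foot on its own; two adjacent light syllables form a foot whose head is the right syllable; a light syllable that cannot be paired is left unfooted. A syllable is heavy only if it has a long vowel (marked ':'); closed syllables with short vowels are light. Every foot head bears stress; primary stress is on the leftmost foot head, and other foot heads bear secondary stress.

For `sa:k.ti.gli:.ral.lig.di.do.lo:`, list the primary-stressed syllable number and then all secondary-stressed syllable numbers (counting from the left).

primary 1, secondary 3, 5, 7, 8

Weights: 1 sa:k H, 2 ti L, 3 gli: H, 4 ral L, 5 lig L, 6 di L, 7 do L, 8 lo: H.
Parse left to right (heavy = foot alone; LL = one foot; stranded L unfooted): (ˈsa:k) ti (ˈgli:) (ral.ˈlig) (di.ˈdo) (ˈlo:).
Foot heads: 1, 3, 5, 7, 8.
Primary stress on the leftmost head = syllable 1.
Secondary stress on 3, 5, 7, 8: ˈsa:k.ti.ˌgli:.ral.ˌlig.di.ˌdo.ˌlo:.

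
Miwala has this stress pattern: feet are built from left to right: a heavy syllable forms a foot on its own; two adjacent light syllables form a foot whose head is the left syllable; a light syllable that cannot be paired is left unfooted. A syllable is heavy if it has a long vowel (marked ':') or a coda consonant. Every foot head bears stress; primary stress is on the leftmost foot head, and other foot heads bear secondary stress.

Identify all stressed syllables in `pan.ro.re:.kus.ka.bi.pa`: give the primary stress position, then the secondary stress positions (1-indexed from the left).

primary 1, secondary 3, 4, 5

Weights: 1 pan H, 2 ro L, 3 re: H, 4 kus H, 5 ka L, 6 bi L, 7 pa L.
Parse left to right (heavy = foot alone; LL = one foot; stranded L unfooted): (ˈpan) ro (ˈre:) (ˈkus) (ˈka.bi) pa.
Foot heads: 1, 3, 4, 5.
Primary stress on the leftmost head = syllable 1.
Secondary stress on 3, 4, 5: ˈpan.ro.ˌre:.ˌkus.ˌka.bi.pa.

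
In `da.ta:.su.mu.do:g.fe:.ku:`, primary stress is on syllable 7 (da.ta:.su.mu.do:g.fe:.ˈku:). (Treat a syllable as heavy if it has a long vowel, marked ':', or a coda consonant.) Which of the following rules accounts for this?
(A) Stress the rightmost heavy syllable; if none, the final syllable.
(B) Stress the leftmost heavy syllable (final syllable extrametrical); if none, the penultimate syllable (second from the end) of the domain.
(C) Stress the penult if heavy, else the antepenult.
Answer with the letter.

Rule A → syllable 7 ✓.
Rule B → syllable 2 (observed: 7).
Rule C → syllable 6 (observed: 7).

A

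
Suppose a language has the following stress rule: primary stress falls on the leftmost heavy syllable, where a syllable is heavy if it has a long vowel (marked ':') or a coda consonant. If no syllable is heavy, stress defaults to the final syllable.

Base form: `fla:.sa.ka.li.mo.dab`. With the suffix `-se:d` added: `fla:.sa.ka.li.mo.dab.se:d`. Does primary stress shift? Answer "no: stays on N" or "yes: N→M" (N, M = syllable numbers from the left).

Base `fla:.sa.ka.li.mo.dab` (6 syllables):
  Weights: 1 fla: H, 2 sa L, 3 ka L, 4 li L, 5 mo L, 6 dab H.
  Heavy syllables in the domain: 1, 6. The leftmost is syllable 1 (fla:).
  → primary stress on syllable 1.
Suffixed `fla:.sa.ka.li.mo.dab.se:d` (7 syllables):
  Weights: 1 fla: H, 2 sa L, 3 ka L, 4 li L, 5 mo L, 6 dab H, 7 se:d H.
  Heavy syllables in the domain: 1, 6, 7. The leftmost is syllable 1 (fla:).
  → primary stress on syllable 1.

no: stays on 1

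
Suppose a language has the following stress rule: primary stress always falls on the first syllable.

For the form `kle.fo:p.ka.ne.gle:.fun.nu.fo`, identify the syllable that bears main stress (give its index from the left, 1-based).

The word has 8 syllables; the first syllable is syllable 1 (kle).
Primary stress: syllable 1 → ˈkle.fo:p.ka.ne.gle:.fun.nu.fo.

1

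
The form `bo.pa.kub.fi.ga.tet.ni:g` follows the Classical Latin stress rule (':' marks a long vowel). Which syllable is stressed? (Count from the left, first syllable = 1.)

6

Classical Latin: stress the penult if heavy (long vowel or closed), else the antepenult.
Weights: 5 ga L, 6 tet H, 7 ni:g H.
The penult (syllable 6, tet) is heavy, so it takes stress.
Stress on syllable 6: bo.pa.kub.fi.ga.ˈtet.ni:g.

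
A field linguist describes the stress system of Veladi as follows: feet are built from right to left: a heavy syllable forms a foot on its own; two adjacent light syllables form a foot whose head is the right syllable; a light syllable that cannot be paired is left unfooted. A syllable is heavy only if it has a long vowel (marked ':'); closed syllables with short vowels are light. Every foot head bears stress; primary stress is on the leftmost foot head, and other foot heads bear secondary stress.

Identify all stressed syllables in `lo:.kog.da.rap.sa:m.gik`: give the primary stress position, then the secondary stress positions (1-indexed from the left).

primary 1, secondary 4, 5

Weights: 1 lo: H, 2 kog L, 3 da L, 4 rap L, 5 sa:m H, 6 gik L.
Parse right to left (heavy = foot alone; LL = one foot; stranded L unfooted): (ˈlo:) kog (da.ˈrap) (ˈsa:m) gik.
Foot heads: 1, 4, 5.
Primary stress on the leftmost head = syllable 1.
Secondary stress on 4, 5: ˈlo:.kog.da.ˌrap.ˌsa:m.gik.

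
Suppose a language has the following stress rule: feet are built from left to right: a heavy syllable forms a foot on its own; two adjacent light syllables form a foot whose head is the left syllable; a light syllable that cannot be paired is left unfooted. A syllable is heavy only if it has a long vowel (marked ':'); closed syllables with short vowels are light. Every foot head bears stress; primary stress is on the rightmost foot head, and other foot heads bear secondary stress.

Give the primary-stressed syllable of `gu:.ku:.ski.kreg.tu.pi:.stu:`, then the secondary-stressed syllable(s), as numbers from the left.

Weights: 1 gu: H, 2 ku: H, 3 ski L, 4 kreg L, 5 tu L, 6 pi: H, 7 stu: H.
Parse left to right (heavy = foot alone; LL = one foot; stranded L unfooted): (ˈgu:) (ˈku:) (ˈski.kreg) tu (ˈpi:) (ˈstu:).
Foot heads: 1, 2, 3, 6, 7.
Primary stress on the rightmost head = syllable 7.
Secondary stress on 1, 2, 3, 6: ˌgu:.ˌku:.ˌski.kreg.tu.ˌpi:.ˈstu:.

primary 7, secondary 1, 2, 3, 6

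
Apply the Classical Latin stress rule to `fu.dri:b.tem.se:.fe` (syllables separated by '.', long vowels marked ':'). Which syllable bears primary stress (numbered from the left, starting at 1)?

4

Classical Latin: stress the penult if heavy (long vowel or closed), else the antepenult.
Weights: 3 tem H, 4 se: H, 5 fe L.
The penult (syllable 4, se:) is heavy, so it takes stress.
Stress on syllable 4: fu.dri:b.tem.ˈse:.fe.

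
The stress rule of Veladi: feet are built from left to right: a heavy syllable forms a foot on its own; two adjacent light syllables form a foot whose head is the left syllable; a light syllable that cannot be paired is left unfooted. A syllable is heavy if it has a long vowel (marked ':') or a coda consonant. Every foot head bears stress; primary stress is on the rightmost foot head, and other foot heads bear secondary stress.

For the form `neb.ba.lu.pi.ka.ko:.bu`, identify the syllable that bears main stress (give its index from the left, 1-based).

Weights: 1 neb H, 2 ba L, 3 lu L, 4 pi L, 5 ka L, 6 ko: H, 7 bu L.
Parse left to right (heavy = foot alone; LL = one foot; stranded L unfooted): (ˈneb) (ˈba.lu) (ˈpi.ka) (ˈko:) bu.
Foot heads: 1, 2, 4, 6.
Primary stress on the rightmost head = syllable 6.
Primary stress: syllable 6 → neb.ba.lu.pi.ka.ˈko:.bu.

6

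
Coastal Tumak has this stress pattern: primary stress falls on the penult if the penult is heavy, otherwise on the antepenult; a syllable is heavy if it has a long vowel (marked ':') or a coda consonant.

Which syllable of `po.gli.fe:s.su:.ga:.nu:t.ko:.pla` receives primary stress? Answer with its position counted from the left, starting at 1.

Weights: 6 nu:t H, 7 ko: H, 8 pla L.
The penult (syllable 7, ko:) is heavy, so it takes stress.
Primary stress: syllable 7 → po.gli.fe:s.su:.ga:.nu:t.ˈko:.pla.

7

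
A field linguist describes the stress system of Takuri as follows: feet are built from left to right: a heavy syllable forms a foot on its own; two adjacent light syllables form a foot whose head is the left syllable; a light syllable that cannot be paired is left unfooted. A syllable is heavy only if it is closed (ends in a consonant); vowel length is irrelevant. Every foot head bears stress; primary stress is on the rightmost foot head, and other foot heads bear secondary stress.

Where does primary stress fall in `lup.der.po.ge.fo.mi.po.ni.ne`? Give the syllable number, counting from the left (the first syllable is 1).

7

Weights: 1 lup H, 2 der H, 3 po L, 4 ge L, 5 fo L, 6 mi L, 7 po L, 8 ni L, 9 ne L.
Parse left to right (heavy = foot alone; LL = one foot; stranded L unfooted): (ˈlup) (ˈder) (ˈpo.ge) (ˈfo.mi) (ˈpo.ni) ne.
Foot heads: 1, 2, 3, 5, 7.
Primary stress on the rightmost head = syllable 7.
Primary stress: syllable 7 → lup.der.po.ge.fo.mi.ˈpo.ni.ne.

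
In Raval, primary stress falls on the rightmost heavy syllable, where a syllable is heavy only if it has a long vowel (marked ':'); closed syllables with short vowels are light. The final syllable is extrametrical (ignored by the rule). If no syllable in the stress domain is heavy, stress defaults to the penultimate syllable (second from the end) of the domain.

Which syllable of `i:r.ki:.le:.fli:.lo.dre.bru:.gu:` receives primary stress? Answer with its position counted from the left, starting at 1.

7

The final syllable (8, gu:) is extrametrical; the stress domain is syllables 1–7.
Weights: 1 i:r H, 2 ki: H, 3 le: H, 4 fli: H, 5 lo L, 6 dre L, 7 bru: H.
Heavy syllables in the domain: 1, 2, 3, 4, 7. The rightmost is syllable 7 (bru:).
Primary stress: syllable 7 → i:r.ki:.le:.fli:.lo.dre.ˈbru:.gu:.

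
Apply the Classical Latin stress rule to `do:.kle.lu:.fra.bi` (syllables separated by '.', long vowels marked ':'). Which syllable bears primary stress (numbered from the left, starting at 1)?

3

Classical Latin: stress the penult if heavy (long vowel or closed), else the antepenult.
Weights: 3 lu: H, 4 fra L, 5 bi L.
The penult (syllable 4, fra) is light, so stress falls on the antepenult (syllable 3, lu:).
Stress on syllable 3: do:.kle.ˈlu:.fra.bi.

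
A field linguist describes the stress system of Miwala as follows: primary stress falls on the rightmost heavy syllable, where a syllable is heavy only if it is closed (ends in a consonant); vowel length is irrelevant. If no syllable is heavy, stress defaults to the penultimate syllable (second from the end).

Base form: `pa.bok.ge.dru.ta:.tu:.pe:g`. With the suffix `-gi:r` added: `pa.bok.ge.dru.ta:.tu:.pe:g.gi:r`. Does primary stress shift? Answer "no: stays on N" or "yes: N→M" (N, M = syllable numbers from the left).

Base `pa.bok.ge.dru.ta:.tu:.pe:g` (7 syllables):
  Weights: 1 pa L, 2 bok H, 3 ge L, 4 dru L, 5 ta: L, 6 tu: L, 7 pe:g H.
  Heavy syllables in the domain: 2, 7. The rightmost is syllable 7 (pe:g).
  → primary stress on syllable 7.
Suffixed `pa.bok.ge.dru.ta:.tu:.pe:g.gi:r` (8 syllables):
  Weights: 1 pa L, 2 bok H, 3 ge L, 4 dru L, 5 ta: L, 6 tu: L, 7 pe:g H, 8 gi:r H.
  Heavy syllables in the domain: 2, 7, 8. The rightmost is syllable 8 (gi:r).
  → primary stress on syllable 8.

yes: 7→8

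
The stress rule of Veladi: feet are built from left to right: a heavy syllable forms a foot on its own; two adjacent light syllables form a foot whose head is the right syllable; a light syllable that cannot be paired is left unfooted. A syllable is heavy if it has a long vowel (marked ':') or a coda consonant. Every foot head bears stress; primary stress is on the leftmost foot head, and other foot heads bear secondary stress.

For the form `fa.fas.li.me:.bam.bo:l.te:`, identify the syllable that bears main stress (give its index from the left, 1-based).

Weights: 1 fa L, 2 fas H, 3 li L, 4 me: H, 5 bam H, 6 bo:l H, 7 te: H.
Parse left to right (heavy = foot alone; LL = one foot; stranded L unfooted): fa (ˈfas) li (ˈme:) (ˈbam) (ˈbo:l) (ˈte:).
Foot heads: 2, 4, 5, 6, 7.
Primary stress on the leftmost head = syllable 2.
Primary stress: syllable 2 → fa.ˈfas.li.me:.bam.bo:l.te:.

2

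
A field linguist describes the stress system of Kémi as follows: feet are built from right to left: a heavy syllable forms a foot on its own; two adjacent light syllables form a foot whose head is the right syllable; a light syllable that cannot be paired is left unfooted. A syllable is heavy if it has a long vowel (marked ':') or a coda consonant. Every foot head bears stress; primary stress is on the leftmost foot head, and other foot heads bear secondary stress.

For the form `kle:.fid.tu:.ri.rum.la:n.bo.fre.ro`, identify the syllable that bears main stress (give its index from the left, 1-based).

1

Weights: 1 kle: H, 2 fid H, 3 tu: H, 4 ri L, 5 rum H, 6 la:n H, 7 bo L, 8 fre L, 9 ro L.
Parse right to left (heavy = foot alone; LL = one foot; stranded L unfooted): (ˈkle:) (ˈfid) (ˈtu:) ri (ˈrum) (ˈla:n) bo (fre.ˈro).
Foot heads: 1, 2, 3, 5, 6, 9.
Primary stress on the leftmost head = syllable 1.
Primary stress: syllable 1 → ˈkle:.fid.tu:.ri.rum.la:n.bo.fre.ro.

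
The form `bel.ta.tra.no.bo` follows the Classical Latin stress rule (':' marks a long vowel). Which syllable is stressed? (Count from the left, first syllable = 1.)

3

Classical Latin: stress the penult if heavy (long vowel or closed), else the antepenult.
Weights: 3 tra L, 4 no L, 5 bo L.
The penult (syllable 4, no) is light, so stress falls on the antepenult (syllable 3, tra).
Stress on syllable 3: bel.ta.ˈtra.no.bo.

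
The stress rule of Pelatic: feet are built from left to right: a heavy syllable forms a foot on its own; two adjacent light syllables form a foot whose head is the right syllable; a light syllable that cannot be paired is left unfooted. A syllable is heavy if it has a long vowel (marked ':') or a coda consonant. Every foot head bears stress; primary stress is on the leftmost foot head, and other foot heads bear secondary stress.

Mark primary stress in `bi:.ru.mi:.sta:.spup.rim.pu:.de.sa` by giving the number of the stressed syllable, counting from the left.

Weights: 1 bi: H, 2 ru L, 3 mi: H, 4 sta: H, 5 spup H, 6 rim H, 7 pu: H, 8 de L, 9 sa L.
Parse left to right (heavy = foot alone; LL = one foot; stranded L unfooted): (ˈbi:) ru (ˈmi:) (ˈsta:) (ˈspup) (ˈrim) (ˈpu:) (de.ˈsa).
Foot heads: 1, 3, 4, 5, 6, 7, 9.
Primary stress on the leftmost head = syllable 1.
Primary stress: syllable 1 → ˈbi:.ru.mi:.sta:.spup.rim.pu:.de.sa.

1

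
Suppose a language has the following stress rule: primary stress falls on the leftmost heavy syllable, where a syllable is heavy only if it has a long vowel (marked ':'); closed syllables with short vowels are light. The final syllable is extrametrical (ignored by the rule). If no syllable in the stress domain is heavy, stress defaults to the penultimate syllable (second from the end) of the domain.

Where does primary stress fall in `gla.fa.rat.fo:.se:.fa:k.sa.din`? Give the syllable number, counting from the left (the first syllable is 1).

The final syllable (8, din) is extrametrical; the stress domain is syllables 1–7.
Weights: 1 gla L, 2 fa L, 3 rat L, 4 fo: H, 5 se: H, 6 fa:k H, 7 sa L.
Heavy syllables in the domain: 4, 5, 6. The leftmost is syllable 4 (fo:).
Primary stress: syllable 4 → gla.fa.rat.ˈfo:.se:.fa:k.sa.din.

4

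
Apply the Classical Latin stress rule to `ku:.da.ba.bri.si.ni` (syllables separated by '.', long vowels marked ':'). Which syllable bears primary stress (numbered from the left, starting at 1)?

4

Classical Latin: stress the penult if heavy (long vowel or closed), else the antepenult.
Weights: 4 bri L, 5 si L, 6 ni L.
The penult (syllable 5, si) is light, so stress falls on the antepenult (syllable 4, bri).
Stress on syllable 4: ku:.da.ba.ˈbri.si.ni.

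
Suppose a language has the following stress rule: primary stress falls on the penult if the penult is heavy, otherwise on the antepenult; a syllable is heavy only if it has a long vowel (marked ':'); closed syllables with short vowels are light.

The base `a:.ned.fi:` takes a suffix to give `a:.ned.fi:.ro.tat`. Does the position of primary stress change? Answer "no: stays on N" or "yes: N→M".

yes: 1→3

Base `a:.ned.fi:` (3 syllables):
  Weights: 1 a: H, 2 ned L, 3 fi: H.
  The penult (syllable 2, ned) is light, so stress falls on the antepenult (syllable 1, a:).
  → primary stress on syllable 1.
Suffixed `a:.ned.fi:.ro.tat` (5 syllables):
  Weights: 3 fi: H, 4 ro L, 5 tat L.
  The penult (syllable 4, ro) is light, so stress falls on the antepenult (syllable 3, fi:).
  → primary stress on syllable 3.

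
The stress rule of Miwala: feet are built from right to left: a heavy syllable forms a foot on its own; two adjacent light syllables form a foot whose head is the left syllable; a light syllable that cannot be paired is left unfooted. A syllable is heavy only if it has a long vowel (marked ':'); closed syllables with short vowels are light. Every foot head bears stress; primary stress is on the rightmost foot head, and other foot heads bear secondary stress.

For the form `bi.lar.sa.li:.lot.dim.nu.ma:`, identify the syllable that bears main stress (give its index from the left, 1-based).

Weights: 1 bi L, 2 lar L, 3 sa L, 4 li: H, 5 lot L, 6 dim L, 7 nu L, 8 ma: H.
Parse right to left (heavy = foot alone; LL = one foot; stranded L unfooted): bi (ˈlar.sa) (ˈli:) lot (ˈdim.nu) (ˈma:).
Foot heads: 2, 4, 6, 8.
Primary stress on the rightmost head = syllable 8.
Primary stress: syllable 8 → bi.lar.sa.li:.lot.dim.nu.ˈma:.

8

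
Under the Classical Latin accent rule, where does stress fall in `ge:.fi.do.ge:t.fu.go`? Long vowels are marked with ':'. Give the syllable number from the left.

Classical Latin: stress the penult if heavy (long vowel or closed), else the antepenult.
Weights: 4 ge:t H, 5 fu L, 6 go L.
The penult (syllable 5, fu) is light, so stress falls on the antepenult (syllable 4, ge:t).
Stress on syllable 4: ge:.fi.do.ˈge:t.fu.go.

4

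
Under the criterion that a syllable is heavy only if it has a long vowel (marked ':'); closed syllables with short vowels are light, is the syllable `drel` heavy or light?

light

`drel`: short vowel, closed (coda /l/). Short vowel → light.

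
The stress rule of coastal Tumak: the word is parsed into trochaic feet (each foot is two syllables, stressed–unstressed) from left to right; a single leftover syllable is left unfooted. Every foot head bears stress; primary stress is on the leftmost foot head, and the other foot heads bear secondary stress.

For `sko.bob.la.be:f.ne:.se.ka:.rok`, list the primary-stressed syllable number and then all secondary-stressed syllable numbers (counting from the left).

primary 1, secondary 3, 5, 7

Parse left to right into trochaic (ˈσσ) feet: (ˈsko.bob) (ˈla.be:f) (ˈne:.se) (ˈka:.rok).
Foot heads (stressed positions): 1, 3, 5, 7.
End Rule Leftmost: primary stress on the leftmost head = syllable 1.
Secondary stress on 3, 5, 7: ˈsko.bob.ˌla.be:f.ˌne:.se.ˌka:.rok.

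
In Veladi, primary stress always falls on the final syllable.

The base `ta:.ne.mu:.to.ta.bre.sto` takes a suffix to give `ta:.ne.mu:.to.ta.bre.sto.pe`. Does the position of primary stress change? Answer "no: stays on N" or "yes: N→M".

yes: 7→8

Base `ta:.ne.mu:.to.ta.bre.sto` (7 syllables):
  The word has 7 syllables; the final syllable is syllable 7 (sto).
  → primary stress on syllable 7.
Suffixed `ta:.ne.mu:.to.ta.bre.sto.pe` (8 syllables):
  The word has 8 syllables; the final syllable is syllable 8 (pe).
  → primary stress on syllable 8.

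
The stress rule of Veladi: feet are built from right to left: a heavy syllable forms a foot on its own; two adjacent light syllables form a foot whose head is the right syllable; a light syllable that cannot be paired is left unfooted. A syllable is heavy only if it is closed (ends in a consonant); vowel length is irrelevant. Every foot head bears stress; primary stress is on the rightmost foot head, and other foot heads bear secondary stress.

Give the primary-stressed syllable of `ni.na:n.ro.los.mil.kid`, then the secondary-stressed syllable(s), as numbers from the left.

primary 6, secondary 2, 4, 5

Weights: 1 ni L, 2 na:n H, 3 ro L, 4 los H, 5 mil H, 6 kid H.
Parse right to left (heavy = foot alone; LL = one foot; stranded L unfooted): ni (ˈna:n) ro (ˈlos) (ˈmil) (ˈkid).
Foot heads: 2, 4, 5, 6.
Primary stress on the rightmost head = syllable 6.
Secondary stress on 2, 4, 5: ni.ˌna:n.ro.ˌlos.ˌmil.ˈkid.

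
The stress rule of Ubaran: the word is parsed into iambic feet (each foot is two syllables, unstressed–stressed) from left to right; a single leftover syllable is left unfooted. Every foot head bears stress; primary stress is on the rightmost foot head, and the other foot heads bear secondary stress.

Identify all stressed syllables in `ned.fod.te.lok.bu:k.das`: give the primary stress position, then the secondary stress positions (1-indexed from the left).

Parse left to right into iambic (σˈσ) feet: (ned.ˈfod) (te.ˈlok) (bu:k.ˈdas).
Foot heads (stressed positions): 2, 4, 6.
End Rule Rightmost: primary stress on the rightmost head = syllable 6.
Secondary stress on 2, 4: ned.ˌfod.te.ˌlok.bu:k.ˈdas.

primary 6, secondary 2, 4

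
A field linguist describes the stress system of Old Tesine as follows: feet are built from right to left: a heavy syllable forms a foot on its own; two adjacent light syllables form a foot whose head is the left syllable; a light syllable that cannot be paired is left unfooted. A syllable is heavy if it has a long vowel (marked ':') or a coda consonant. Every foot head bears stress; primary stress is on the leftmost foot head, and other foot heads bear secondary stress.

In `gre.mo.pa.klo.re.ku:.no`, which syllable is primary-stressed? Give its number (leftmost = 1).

2

Weights: 1 gre L, 2 mo L, 3 pa L, 4 klo L, 5 re L, 6 ku: H, 7 no L.
Parse right to left (heavy = foot alone; LL = one foot; stranded L unfooted): gre (ˈmo.pa) (ˈklo.re) (ˈku:) no.
Foot heads: 2, 4, 6.
Primary stress on the leftmost head = syllable 2.
Primary stress: syllable 2 → gre.ˈmo.pa.klo.re.ku:.no.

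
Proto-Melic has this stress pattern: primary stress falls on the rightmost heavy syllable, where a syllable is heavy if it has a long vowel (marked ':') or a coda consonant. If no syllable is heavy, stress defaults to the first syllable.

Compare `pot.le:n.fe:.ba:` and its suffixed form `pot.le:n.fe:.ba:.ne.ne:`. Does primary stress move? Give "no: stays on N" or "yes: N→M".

yes: 4→6

Base `pot.le:n.fe:.ba:` (4 syllables):
  Weights: 1 pot H, 2 le:n H, 3 fe: H, 4 ba: H.
  Heavy syllables in the domain: 1, 2, 3, 4. The rightmost is syllable 4 (ba:).
  → primary stress on syllable 4.
Suffixed `pot.le:n.fe:.ba:.ne.ne:` (6 syllables):
  Weights: 1 pot H, 2 le:n H, 3 fe: H, 4 ba: H, 5 ne L, 6 ne: H.
  Heavy syllables in the domain: 1, 2, 3, 4, 6. The rightmost is syllable 6 (ne:).
  → primary stress on syllable 6.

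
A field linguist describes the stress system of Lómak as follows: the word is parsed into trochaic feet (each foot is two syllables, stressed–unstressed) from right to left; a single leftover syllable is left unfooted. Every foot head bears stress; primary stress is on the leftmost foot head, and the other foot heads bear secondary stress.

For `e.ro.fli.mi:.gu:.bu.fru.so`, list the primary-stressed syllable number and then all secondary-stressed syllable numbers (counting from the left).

primary 1, secondary 3, 5, 7

Parse right to left into trochaic (ˈσσ) feet: (ˈe.ro) (ˈfli.mi:) (ˈgu:.bu) (ˈfru.so).
Foot heads (stressed positions): 1, 3, 5, 7.
End Rule Leftmost: primary stress on the leftmost head = syllable 1.
Secondary stress on 3, 5, 7: ˈe.ro.ˌfli.mi:.ˌgu:.bu.ˌfru.so.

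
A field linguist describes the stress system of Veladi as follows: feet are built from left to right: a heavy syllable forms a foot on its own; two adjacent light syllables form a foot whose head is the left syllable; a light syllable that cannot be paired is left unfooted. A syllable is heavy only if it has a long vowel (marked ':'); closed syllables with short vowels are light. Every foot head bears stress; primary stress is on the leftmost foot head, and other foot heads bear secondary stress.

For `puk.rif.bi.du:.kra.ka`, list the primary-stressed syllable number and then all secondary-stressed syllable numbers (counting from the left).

Weights: 1 puk L, 2 rif L, 3 bi L, 4 du: H, 5 kra L, 6 ka L.
Parse left to right (heavy = foot alone; LL = one foot; stranded L unfooted): (ˈpuk.rif) bi (ˈdu:) (ˈkra.ka).
Foot heads: 1, 4, 5.
Primary stress on the leftmost head = syllable 1.
Secondary stress on 4, 5: ˈpuk.rif.bi.ˌdu:.ˌkra.ka.

primary 1, secondary 4, 5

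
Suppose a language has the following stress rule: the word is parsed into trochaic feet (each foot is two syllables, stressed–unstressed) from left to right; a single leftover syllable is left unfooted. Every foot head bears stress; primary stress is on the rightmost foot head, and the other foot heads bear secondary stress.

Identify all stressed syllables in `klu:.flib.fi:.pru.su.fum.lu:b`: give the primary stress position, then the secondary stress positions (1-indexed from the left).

primary 5, secondary 1, 3

Parse left to right into trochaic (ˈσσ) feet: (ˈklu:.flib) (ˈfi:.pru) (ˈsu.fum) lu:b. Syllable 7 is left unfooted.
Foot heads (stressed positions): 1, 3, 5.
End Rule Rightmost: primary stress on the rightmost head = syllable 5.
Secondary stress on 1, 3: ˌklu:.flib.ˌfi:.pru.ˈsu.fum.lu:b.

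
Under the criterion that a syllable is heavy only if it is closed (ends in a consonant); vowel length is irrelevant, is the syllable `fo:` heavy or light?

light

`fo:`: long vowel, open (no coda). Open (no coda) → light.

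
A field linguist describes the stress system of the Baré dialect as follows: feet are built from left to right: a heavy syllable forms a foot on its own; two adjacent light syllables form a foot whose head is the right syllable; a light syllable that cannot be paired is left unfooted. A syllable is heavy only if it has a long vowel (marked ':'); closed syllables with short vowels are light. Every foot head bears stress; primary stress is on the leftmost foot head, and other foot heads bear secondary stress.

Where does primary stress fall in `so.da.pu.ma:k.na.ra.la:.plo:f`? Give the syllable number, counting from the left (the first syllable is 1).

Weights: 1 so L, 2 da L, 3 pu L, 4 ma:k H, 5 na L, 6 ra L, 7 la: H, 8 plo:f H.
Parse left to right (heavy = foot alone; LL = one foot; stranded L unfooted): (so.ˈda) pu (ˈma:k) (na.ˈra) (ˈla:) (ˈplo:f).
Foot heads: 2, 4, 6, 7, 8.
Primary stress on the leftmost head = syllable 2.
Primary stress: syllable 2 → so.ˈda.pu.ma:k.na.ra.la:.plo:f.

2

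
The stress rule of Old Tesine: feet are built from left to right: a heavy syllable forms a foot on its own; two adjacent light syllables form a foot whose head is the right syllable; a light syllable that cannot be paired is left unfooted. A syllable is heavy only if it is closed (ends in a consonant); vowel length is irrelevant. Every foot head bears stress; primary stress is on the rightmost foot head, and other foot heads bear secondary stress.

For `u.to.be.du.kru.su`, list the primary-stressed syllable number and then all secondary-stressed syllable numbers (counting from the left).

primary 6, secondary 2, 4

Weights: 1 u L, 2 to L, 3 be L, 4 du L, 5 kru L, 6 su L.
Parse left to right (heavy = foot alone; LL = one foot; stranded L unfooted): (u.ˈto) (be.ˈdu) (kru.ˈsu).
Foot heads: 2, 4, 6.
Primary stress on the rightmost head = syllable 6.
Secondary stress on 2, 4: u.ˌto.be.ˌdu.kru.ˈsu.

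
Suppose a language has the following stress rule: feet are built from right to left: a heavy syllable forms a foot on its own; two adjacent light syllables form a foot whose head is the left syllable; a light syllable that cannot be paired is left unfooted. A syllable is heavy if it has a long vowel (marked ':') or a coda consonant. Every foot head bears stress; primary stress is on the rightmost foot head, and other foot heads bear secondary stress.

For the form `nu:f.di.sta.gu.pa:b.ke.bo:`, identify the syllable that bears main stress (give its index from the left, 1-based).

7

Weights: 1 nu:f H, 2 di L, 3 sta L, 4 gu L, 5 pa:b H, 6 ke L, 7 bo: H.
Parse right to left (heavy = foot alone; LL = one foot; stranded L unfooted): (ˈnu:f) di (ˈsta.gu) (ˈpa:b) ke (ˈbo:).
Foot heads: 1, 3, 5, 7.
Primary stress on the rightmost head = syllable 7.
Primary stress: syllable 7 → nu:f.di.sta.gu.pa:b.ke.ˈbo:.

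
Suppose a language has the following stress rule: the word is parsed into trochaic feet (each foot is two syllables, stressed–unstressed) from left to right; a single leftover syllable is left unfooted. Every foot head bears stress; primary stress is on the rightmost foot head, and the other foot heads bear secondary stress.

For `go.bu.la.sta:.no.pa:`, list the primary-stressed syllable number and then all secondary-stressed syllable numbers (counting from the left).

Parse left to right into trochaic (ˈσσ) feet: (ˈgo.bu) (ˈla.sta:) (ˈno.pa:).
Foot heads (stressed positions): 1, 3, 5.
End Rule Rightmost: primary stress on the rightmost head = syllable 5.
Secondary stress on 1, 3: ˌgo.bu.ˌla.sta:.ˈno.pa:.

primary 5, secondary 1, 3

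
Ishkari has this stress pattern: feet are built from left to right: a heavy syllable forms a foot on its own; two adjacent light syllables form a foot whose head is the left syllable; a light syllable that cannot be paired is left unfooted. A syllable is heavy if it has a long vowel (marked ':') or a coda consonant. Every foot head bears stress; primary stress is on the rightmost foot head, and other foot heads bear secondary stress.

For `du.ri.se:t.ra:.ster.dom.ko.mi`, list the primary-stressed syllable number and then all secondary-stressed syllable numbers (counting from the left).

Weights: 1 du L, 2 ri L, 3 se:t H, 4 ra: H, 5 ster H, 6 dom H, 7 ko L, 8 mi L.
Parse left to right (heavy = foot alone; LL = one foot; stranded L unfooted): (ˈdu.ri) (ˈse:t) (ˈra:) (ˈster) (ˈdom) (ˈko.mi).
Foot heads: 1, 3, 4, 5, 6, 7.
Primary stress on the rightmost head = syllable 7.
Secondary stress on 1, 3, 4, 5, 6: ˌdu.ri.ˌse:t.ˌra:.ˌster.ˌdom.ˈko.mi.

primary 7, secondary 1, 3, 4, 5, 6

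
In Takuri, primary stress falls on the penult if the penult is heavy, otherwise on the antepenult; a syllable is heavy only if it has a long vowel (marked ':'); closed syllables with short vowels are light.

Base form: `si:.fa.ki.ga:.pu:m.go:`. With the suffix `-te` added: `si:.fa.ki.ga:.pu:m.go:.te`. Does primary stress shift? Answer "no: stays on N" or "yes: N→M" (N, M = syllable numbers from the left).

Base `si:.fa.ki.ga:.pu:m.go:` (6 syllables):
  Weights: 4 ga: H, 5 pu:m H, 6 go: H.
  The penult (syllable 5, pu:m) is heavy, so it takes stress.
  → primary stress on syllable 5.
Suffixed `si:.fa.ki.ga:.pu:m.go:.te` (7 syllables):
  Weights: 5 pu:m H, 6 go: H, 7 te L.
  The penult (syllable 6, go:) is heavy, so it takes stress.
  → primary stress on syllable 6.

yes: 5→6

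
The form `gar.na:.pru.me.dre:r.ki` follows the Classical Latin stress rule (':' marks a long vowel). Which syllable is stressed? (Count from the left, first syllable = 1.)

5

Classical Latin: stress the penult if heavy (long vowel or closed), else the antepenult.
Weights: 4 me L, 5 dre:r H, 6 ki L.
The penult (syllable 5, dre:r) is heavy, so it takes stress.
Stress on syllable 5: gar.na:.pru.me.ˈdre:r.ki.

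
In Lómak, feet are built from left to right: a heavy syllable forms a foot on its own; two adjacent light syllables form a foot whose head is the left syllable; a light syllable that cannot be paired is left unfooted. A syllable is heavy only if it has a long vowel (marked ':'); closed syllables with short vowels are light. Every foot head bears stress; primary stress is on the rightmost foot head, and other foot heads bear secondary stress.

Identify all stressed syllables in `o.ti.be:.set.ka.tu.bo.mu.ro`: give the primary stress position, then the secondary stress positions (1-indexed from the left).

Weights: 1 o L, 2 ti L, 3 be: H, 4 set L, 5 ka L, 6 tu L, 7 bo L, 8 mu L, 9 ro L.
Parse left to right (heavy = foot alone; LL = one foot; stranded L unfooted): (ˈo.ti) (ˈbe:) (ˈset.ka) (ˈtu.bo) (ˈmu.ro).
Foot heads: 1, 3, 4, 6, 8.
Primary stress on the rightmost head = syllable 8.
Secondary stress on 1, 3, 4, 6: ˌo.ti.ˌbe:.ˌset.ka.ˌtu.bo.ˈmu.ro.

primary 8, secondary 1, 3, 4, 6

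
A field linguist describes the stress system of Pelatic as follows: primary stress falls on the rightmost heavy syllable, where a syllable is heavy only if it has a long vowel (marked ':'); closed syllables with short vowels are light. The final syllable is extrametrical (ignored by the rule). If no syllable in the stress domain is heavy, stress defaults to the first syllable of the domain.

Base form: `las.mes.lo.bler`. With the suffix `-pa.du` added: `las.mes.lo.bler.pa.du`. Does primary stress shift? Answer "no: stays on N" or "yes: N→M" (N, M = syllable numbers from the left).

Base `las.mes.lo.bler` (4 syllables):
  The final syllable (4, bler) is extrametrical; the stress domain is syllables 1–3.
  Weights: 1 las L, 2 mes L, 3 lo L.
  No heavy syllable in the domain; default to the first syllable of the domain = syllable 1.
  → primary stress on syllable 1.
Suffixed `las.mes.lo.bler.pa.du` (6 syllables):
  The final syllable (6, du) is extrametrical; the stress domain is syllables 1–5.
  Weights: 1 las L, 2 mes L, 3 lo L, 4 bler L, 5 pa L.
  No heavy syllable in the domain; default to the first syllable of the domain = syllable 1.
  → primary stress on syllable 1.

no: stays on 1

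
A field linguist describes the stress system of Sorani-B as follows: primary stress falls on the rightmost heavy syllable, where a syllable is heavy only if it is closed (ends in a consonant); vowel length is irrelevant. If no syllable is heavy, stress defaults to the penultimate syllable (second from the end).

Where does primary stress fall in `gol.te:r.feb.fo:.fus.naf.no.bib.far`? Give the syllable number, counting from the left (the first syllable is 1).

Weights: 1 gol H, 2 te:r H, 3 feb H, 4 fo: L, 5 fus H, 6 naf H, 7 no L, 8 bib H, 9 far H.
Heavy syllables in the domain: 1, 2, 3, 5, 6, 8, 9. The rightmost is syllable 9 (far).
Primary stress: syllable 9 → gol.te:r.feb.fo:.fus.naf.no.bib.ˈfar.

9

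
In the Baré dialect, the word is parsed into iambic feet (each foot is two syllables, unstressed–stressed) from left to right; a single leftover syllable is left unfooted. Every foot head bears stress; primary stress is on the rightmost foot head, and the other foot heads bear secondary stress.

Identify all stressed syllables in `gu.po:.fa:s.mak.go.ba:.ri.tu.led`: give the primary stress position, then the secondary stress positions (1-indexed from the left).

primary 8, secondary 2, 4, 6

Parse left to right into iambic (σˈσ) feet: (gu.ˈpo:) (fa:s.ˈmak) (go.ˈba:) (ri.ˈtu) led. Syllable 9 is left unfooted.
Foot heads (stressed positions): 2, 4, 6, 8.
End Rule Rightmost: primary stress on the rightmost head = syllable 8.
Secondary stress on 2, 4, 6: gu.ˌpo:.fa:s.ˌmak.go.ˌba:.ri.ˈtu.led.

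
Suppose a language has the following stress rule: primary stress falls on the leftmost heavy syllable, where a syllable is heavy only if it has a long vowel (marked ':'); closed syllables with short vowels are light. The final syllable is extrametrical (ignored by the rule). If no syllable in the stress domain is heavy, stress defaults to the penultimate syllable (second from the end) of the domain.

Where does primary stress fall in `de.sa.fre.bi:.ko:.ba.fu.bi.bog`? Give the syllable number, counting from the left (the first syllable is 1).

The final syllable (9, bog) is extrametrical; the stress domain is syllables 1–8.
Weights: 1 de L, 2 sa L, 3 fre L, 4 bi: H, 5 ko: H, 6 ba L, 7 fu L, 8 bi L.
Heavy syllables in the domain: 4, 5. The leftmost is syllable 4 (bi:).
Primary stress: syllable 4 → de.sa.fre.ˈbi:.ko:.ba.fu.bi.bog.

4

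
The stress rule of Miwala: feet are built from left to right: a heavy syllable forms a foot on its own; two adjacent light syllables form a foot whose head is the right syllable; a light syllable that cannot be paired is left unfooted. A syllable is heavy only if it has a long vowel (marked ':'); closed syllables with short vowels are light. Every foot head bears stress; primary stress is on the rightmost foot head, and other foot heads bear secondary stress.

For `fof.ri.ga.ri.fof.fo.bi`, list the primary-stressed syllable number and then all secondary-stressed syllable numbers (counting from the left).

primary 6, secondary 2, 4

Weights: 1 fof L, 2 ri L, 3 ga L, 4 ri L, 5 fof L, 6 fo L, 7 bi L.
Parse left to right (heavy = foot alone; LL = one foot; stranded L unfooted): (fof.ˈri) (ga.ˈri) (fof.ˈfo) bi.
Foot heads: 2, 4, 6.
Primary stress on the rightmost head = syllable 6.
Secondary stress on 2, 4: fof.ˌri.ga.ˌri.fof.ˈfo.bi.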